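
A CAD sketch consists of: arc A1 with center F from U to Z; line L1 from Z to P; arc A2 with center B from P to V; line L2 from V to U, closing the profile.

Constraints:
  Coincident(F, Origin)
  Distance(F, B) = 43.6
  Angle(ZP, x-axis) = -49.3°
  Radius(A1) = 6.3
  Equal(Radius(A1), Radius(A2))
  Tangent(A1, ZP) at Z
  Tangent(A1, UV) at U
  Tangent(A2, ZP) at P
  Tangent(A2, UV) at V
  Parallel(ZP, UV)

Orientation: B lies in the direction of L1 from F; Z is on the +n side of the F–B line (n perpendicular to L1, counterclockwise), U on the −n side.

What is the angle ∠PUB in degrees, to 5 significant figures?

7.8967°

The slot axis is L1's direction at -49.3°, so u = (cos -49.3°, sin -49.3°) = (0.65210, -0.75813) and n = (−sin -49.3°, cos -49.3°) = (0.75813, 0.65210). F is at the origin and B lies 43.6 along u from F, so B = 43.6·u = (28.431, -33.055). Tangency of A1 to both parallel lines with radius 6.3 puts Z and U at F ± 6.3·n: Z = (4.7762, 4.1082), U = (-4.7762, -4.1082). Equal radii place P and V the same way about B: P = B + 6.3·n = (33.208, -28.946), V = B − 6.3·n = (23.655, -37.163). Then cos ∠PUB = UP·UB / (|UP||UB|), giving 7.8967°.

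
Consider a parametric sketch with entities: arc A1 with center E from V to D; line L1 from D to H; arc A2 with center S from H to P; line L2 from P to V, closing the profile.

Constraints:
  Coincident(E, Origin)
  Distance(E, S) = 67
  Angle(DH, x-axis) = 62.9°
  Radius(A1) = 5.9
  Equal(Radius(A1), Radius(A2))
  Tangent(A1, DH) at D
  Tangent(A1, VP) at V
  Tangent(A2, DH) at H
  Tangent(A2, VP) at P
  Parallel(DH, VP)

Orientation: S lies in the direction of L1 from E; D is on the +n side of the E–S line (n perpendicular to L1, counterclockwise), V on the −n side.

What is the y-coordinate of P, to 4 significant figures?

56.96

The slot axis is L1's direction at 62.9°, so u = (cos 62.9°, sin 62.9°) = (0.4555, 0.8902) and n = (−sin 62.9°, cos 62.9°) = (-0.8902, 0.4555). E is at the origin and S lies 67.0 along u from E, so S = 67.0·u = (30.52, 59.64). Tangency of A1 to both parallel lines with radius 5.9 puts D and V at E ± 5.9·n: D = (-5.252, 2.688), V = (5.252, -2.688). Equal radii place H and P the same way about S: H = S + 5.9·n = (25.27, 62.33), P = S − 5.9·n = (35.77, 56.96). So P.y = 56.96.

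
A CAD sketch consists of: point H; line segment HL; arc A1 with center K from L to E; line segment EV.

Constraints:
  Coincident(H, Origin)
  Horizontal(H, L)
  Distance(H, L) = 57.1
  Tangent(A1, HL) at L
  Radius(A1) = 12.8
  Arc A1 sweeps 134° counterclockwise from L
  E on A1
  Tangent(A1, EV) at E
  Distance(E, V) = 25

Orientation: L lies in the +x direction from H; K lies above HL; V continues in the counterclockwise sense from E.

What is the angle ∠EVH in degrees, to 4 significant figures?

94.97°

On A1, L sits at bearing -90° from K; a 134° counterclockwise sweep puts E at bearing 44°, so E = K + 12.8·(cos 44°, sin 44°) = (66.31, 21.69). The tangent condition forces KE to be normal to EV, so EV runs along (−sin 44°, cos 44°); with |EV| = 25.0, V = (48.94, 39.68). Then cos ∠EVH = VE·VH / (|VE||VH|), giving 94.97°.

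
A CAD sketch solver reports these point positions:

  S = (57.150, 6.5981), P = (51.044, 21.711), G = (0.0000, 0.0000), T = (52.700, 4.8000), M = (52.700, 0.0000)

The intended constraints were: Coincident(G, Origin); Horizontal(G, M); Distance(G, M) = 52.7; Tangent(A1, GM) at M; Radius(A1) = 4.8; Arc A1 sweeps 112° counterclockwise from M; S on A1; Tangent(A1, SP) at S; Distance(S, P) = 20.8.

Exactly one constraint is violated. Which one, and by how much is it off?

Distance(S, P) = 20.8 — off by 4.50.

G = (0.00, 0.00) ✓; G.y = 0.00, M.y = 0.00 ✓; |GM| = 52.70 ✓; ∠(TM, MG) = 90.00° ✓; |TM| = 4.800 ✓; bearing(T→S) − bearing(T→M) = 112.0° ✓; |TS| = 4.800 ✓; ∠(TS, SP) = 90.00° ✓; |SP| = 16.30 ✗.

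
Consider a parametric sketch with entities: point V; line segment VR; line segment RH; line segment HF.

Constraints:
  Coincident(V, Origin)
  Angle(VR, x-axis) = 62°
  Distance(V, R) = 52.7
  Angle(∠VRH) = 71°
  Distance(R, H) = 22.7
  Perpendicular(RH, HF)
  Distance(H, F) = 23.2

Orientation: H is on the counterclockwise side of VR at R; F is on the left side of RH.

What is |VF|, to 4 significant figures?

27.20

V is at the origin; VR runs at 62.0° with length 52.7, so R = 52.7·(cos 62.0°, sin 62.0°) = (24.74, 46.53). ∠VRH = 71.0°, so RH runs at 62.0° + (180° − 71.0°) = 171.0° from the x-axis; with |RH| = 22.7, H = R + 22.7·(cos 171.0°, sin 171.0°) = (2.321, 50.08). RH ⟂ HF; with |HF| = 23.2 on the left of RH, F = H + 23.2·(-0.1564, -0.9877) = (-1.309, 27.17). Then |VF| = |F − V| = 27.20.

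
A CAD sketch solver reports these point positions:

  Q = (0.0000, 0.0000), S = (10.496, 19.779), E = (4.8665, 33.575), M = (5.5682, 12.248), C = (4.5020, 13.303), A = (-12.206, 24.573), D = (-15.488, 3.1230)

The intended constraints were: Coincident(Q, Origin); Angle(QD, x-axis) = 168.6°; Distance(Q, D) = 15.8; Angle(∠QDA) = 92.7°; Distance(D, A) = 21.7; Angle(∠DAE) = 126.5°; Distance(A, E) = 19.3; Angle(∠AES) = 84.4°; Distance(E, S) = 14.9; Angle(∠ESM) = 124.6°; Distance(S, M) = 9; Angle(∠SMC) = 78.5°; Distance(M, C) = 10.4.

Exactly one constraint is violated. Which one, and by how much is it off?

Distance(M, C) = 10.4 — off by 8.90.

Q = (0.00, 0.00) ✓; QD at 168.6° ✓; |QD| = 15.80 ✓; ∠QDA = 92.70° ✓; |DA| = 21.70 ✓; ∠DAE = 126.5° ✓; |AE| = 19.30 ✓; ∠AES = 84.40° ✓; |ES| = 14.90 ✓; ∠ESM = 124.6° ✓; |SM| = 9.000 ✓; ∠SMC = 78.50° ✓; |MC| = 1.500 ✗.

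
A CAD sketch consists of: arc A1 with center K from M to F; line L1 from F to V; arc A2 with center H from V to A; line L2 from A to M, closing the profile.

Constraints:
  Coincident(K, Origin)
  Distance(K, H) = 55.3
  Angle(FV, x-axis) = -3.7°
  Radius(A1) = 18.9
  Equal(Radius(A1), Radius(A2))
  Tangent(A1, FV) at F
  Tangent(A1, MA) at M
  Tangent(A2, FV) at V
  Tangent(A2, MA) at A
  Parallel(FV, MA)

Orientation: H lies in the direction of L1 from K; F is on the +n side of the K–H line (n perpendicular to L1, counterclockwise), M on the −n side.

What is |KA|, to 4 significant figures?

58.44

The slot axis is L1's direction at -3.7°, so u = (cos -3.7°, sin -3.7°) = (0.9979, -0.06453) and n = (−sin -3.7°, cos -3.7°) = (0.06453, 0.9979). K is at the origin and H lies 55.3 along u from K, so H = 55.3·u = (55.18, -3.569). Tangency of A1 to both parallel lines with radius 18.9 puts F and M at K ± 18.9·n: F = (1.220, 18.86), M = (-1.220, -18.86). Equal radii place V and A the same way about H: V = H + 18.9·n = (56.40, 15.29), A = H − 18.9·n = (53.97, -22.43). Then |KA| = |A − K| = 58.44.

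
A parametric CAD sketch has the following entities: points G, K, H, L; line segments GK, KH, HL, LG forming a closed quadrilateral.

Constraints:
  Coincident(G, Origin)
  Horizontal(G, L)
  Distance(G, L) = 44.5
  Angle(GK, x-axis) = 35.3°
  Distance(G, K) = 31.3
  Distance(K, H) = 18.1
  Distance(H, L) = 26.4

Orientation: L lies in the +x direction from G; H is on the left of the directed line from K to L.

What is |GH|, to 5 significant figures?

49.274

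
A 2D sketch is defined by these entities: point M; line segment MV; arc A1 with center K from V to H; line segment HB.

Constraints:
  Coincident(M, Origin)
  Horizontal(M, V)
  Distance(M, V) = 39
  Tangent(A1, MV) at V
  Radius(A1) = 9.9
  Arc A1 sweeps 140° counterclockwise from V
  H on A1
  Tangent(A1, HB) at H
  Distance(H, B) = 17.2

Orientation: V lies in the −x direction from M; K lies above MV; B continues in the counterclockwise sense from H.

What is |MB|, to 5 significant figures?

53.975

On A1, V sits at bearing -90° from K; a 140° counterclockwise sweep puts H at bearing 50°, so H = K + 9.9·(cos 50°, sin 50°) = (-32.636, 17.484). Tangency of A1 to HB means the radius KH is perpendicular to HB, so HB runs along (−sin 50°, cos 50°); with |HB| = 17.2, B = (-45.812, 28.540). Then |MB| = |B − M| = 53.975.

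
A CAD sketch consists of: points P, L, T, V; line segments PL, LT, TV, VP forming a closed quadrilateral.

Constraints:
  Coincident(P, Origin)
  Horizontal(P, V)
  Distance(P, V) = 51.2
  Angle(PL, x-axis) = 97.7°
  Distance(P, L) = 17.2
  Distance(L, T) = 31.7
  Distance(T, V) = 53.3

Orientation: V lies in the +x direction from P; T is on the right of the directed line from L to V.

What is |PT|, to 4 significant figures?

14.58

P is at the origin; P and V share the same y with |PV| = 51.2 and V in +x, so V = (51.2, 0). PL runs at 97.7° with |PL| = 17.2, so L = (-2.305, 17.04). T is determined by |LT| = 31.7 and |TV| = 53.3 together: it lies at the intersection of circle(L, 31.7) and circle(V, 53.3). With |LV| = 56.15, the foot of the radical line on LV is 11.73 from L and the perpendicular offset is √(31.7² − 11.73²) = 29.45. Taking the right-of-LV solution: T = (-0.06819, -14.58).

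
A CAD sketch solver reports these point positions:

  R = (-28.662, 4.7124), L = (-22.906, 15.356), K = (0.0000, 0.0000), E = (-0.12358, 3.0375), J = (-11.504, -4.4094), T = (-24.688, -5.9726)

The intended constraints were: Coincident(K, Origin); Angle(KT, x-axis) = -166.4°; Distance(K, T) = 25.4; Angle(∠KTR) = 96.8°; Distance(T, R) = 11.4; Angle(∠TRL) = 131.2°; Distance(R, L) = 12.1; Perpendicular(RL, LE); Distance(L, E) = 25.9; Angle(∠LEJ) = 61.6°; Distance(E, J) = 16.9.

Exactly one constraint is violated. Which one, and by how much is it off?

Distance(E, J) = 16.9 — off by 3.30.

K = (0.00, 0.00) ✓; KT at -166.4° ✓; |KT| = 25.40 ✓; ∠KTR = 96.80° ✓; |TR| = 11.40 ✓; ∠TRL = 131.2° ✓; |RL| = 12.10 ✓; ∠(RL, LE) = 90.00° ✓; |LE| = 25.90 ✓; ∠LEJ = 61.60° ✓; |EJ| = 13.60 ✗.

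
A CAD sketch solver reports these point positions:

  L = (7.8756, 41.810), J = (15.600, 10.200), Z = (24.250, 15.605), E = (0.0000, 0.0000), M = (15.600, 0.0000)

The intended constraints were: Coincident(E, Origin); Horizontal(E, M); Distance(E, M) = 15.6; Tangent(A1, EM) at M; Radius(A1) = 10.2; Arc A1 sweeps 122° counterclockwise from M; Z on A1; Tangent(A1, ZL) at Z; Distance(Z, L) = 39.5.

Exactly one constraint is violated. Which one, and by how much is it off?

Distance(Z, L) = 39.5 — off by 8.60.

E = (0.00, 0.00) ✓; E.y = 0.00, M.y = 0.00 ✓; |EM| = 15.60 ✓; ∠(JM, ME) = 90.00° ✓; |JM| = 10.20 ✓; bearing(J→Z) − bearing(J→M) = 122.0° ✓; |JZ| = 10.20 ✓; ∠(JZ, ZL) = 90.00° ✓; |ZL| = 30.90 ✗.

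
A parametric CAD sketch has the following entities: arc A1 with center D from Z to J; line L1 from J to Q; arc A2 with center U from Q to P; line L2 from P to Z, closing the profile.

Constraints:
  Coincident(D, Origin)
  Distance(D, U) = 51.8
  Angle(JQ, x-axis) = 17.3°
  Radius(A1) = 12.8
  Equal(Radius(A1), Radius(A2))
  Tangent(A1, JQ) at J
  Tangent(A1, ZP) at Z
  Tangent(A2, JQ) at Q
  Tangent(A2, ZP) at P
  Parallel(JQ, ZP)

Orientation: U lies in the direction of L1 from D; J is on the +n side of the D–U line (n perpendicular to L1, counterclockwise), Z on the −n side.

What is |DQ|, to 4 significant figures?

53.36

The slot axis is L1's direction at 17.3°, so u = (cos 17.3°, sin 17.3°) = (0.9548, 0.2974) and n = (−sin 17.3°, cos 17.3°) = (-0.2974, 0.9548). D is at the origin and U lies 51.8 along u from D, so U = 51.8·u = (49.46, 15.40). Tangency of A1 to both parallel lines with radius 12.8 puts J and Z at D ± 12.8·n: J = (-3.806, 12.22), Z = (3.806, -12.22). Equal radii place Q and P the same way about U: Q = U + 12.8·n = (45.65, 27.62), P = U − 12.8·n = (53.26, 3.183). Then |DQ| = |Q − D| = 53.36.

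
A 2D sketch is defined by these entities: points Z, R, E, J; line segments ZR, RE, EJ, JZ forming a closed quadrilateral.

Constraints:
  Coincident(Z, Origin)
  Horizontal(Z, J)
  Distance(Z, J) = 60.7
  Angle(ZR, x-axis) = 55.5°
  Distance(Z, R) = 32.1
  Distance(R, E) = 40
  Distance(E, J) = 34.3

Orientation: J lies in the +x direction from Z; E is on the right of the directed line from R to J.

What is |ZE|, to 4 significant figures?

31.10

Z is at the origin; Z and J share the same y with |ZJ| = 60.7 and J in +x, so J = (60.7, 0). ZR runs at 55.5° with |ZR| = 32.1, so R = (18.18, 26.45). E is determined by |RE| = 40.0 and |EJ| = 34.3 together: it lies at the intersection of circle(R, 40.0) and circle(J, 34.3). With |RJ| = 50.08, the foot of the radical line on RJ is 29.27 from R and the perpendicular offset is √(40.0² − 29.27²) = 27.27. Taking the right-of-RJ solution: E = (28.63, -12.16).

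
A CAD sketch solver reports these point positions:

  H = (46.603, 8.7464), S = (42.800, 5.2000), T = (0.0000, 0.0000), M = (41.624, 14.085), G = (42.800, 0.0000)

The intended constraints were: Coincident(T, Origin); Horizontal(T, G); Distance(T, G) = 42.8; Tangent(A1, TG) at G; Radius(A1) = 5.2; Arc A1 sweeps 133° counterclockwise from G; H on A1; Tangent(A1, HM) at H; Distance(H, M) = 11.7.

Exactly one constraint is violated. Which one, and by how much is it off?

Distance(H, M) = 11.7 — off by 4.40.

T = (0.00, 0.00) ✓; T.y = 0.00, G.y = 0.00 ✓; |TG| = 42.80 ✓; ∠(SG, GT) = 90.00° ✓; |SG| = 5.200 ✓; bearing(S→H) − bearing(S→G) = 133.0° ✓; |SH| = 5.200 ✓; ∠(SH, HM) = 90.00° ✓; |HM| = 7.300 ✗.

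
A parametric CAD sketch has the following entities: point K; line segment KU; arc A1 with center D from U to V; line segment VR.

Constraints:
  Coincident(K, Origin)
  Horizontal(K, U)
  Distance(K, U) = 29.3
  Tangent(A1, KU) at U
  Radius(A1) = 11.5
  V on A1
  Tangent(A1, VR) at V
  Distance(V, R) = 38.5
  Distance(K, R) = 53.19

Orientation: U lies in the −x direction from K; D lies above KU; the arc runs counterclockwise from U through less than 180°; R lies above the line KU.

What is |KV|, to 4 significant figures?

21.22

Checks: |DU| = 11.50 ✓; |DV| = 11.50 ✓; ∠(DV, VR) = 90.00° ✓; |VR| = 38.50 ✓; |KR| = 53.19 ✓.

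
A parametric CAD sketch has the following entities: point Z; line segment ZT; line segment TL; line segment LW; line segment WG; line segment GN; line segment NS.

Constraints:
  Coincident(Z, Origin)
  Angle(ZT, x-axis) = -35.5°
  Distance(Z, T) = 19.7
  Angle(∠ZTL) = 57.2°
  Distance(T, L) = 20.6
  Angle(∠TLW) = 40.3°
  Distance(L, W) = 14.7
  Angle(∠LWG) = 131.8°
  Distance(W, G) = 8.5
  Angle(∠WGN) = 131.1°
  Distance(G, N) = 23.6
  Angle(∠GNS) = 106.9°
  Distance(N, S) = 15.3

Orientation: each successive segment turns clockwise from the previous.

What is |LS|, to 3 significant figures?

32.4

∠WGN = 131.1° gives GN at -35.1° from the x-axis; with |GN| = 23.6, N = (31.4, -17.6). ∠GNS = 106.9° gives NS at -108° from the x-axis; with |NS| = 15.3, S = (26.6, -32.2). Then |LS| = |S − L| = 32.4.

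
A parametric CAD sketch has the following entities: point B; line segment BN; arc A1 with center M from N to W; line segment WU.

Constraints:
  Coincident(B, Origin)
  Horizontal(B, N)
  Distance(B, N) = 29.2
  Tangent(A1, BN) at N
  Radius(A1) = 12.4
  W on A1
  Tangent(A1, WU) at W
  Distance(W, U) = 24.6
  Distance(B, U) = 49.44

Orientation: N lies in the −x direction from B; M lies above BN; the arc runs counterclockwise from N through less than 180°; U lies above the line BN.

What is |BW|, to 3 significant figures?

25.5

B is at the origin; BN is horizontal with |BN| = 29.2 and N on the −x side, so N = (-29.2, 0.00). A1 meets BN tangentially, so MN is at right angles to BN, so M = N + (0, 12.4) = (-29.2, 12.4). Since MW ⟂ WU (tangency), |MU| = √(12.4² + 24.6²) = 27.5 regardless of where W sits on A1. So U lies on both circle(B, 49.44) and circle(M, 27.5); the above-BN intersection is U = (-29.1, 39.9). W is the foot of the tangent from U: W = (-18.1, 18.0).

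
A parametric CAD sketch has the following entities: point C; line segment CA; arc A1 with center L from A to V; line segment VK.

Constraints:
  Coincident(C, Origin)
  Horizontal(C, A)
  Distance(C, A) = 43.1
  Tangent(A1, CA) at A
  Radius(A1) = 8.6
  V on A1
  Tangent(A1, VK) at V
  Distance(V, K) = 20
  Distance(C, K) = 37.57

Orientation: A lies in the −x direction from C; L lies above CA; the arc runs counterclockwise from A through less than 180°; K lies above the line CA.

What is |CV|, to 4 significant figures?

35.45

Checks: |LV| = 8.600 ✓; ∠(LV, VK) = 90.00° ✓; |VK| = 20.00 ✓; |CK| = 37.57 ✓.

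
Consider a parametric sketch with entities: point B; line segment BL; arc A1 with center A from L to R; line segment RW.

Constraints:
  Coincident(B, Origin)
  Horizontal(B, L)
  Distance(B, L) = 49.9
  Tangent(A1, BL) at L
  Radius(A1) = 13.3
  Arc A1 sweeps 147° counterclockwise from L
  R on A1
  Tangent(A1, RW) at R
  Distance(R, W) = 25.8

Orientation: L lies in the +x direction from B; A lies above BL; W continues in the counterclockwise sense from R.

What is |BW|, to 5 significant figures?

52.377

On A1, L sits at bearing -90° from A; a 147° counterclockwise sweep puts R at bearing 57°, so R = A + 13.3·(cos 57°, sin 57°) = (57.144, 24.454). Since A1 is tangent to RW there, AR ⟂ RW, so RW runs along (−sin 57°, cos 57°); with |RW| = 25.8, W = (35.506, 38.506). Then |BW| = |W − B| = 52.377.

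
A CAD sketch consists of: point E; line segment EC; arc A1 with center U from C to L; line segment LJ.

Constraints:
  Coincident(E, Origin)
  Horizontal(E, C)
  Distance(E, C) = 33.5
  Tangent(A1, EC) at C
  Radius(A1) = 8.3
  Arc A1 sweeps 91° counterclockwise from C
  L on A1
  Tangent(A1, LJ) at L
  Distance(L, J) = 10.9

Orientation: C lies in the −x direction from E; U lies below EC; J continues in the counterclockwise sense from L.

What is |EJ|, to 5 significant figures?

45.885

E is at the origin; EC is horizontal with |EC| = 33.5 and C on the −x side, so C = (-33.500, 0.0000). The tangent condition forces UC to be normal to EC, so U = C + (0, -8.3) = (-33.500, -8.3000). On A1, C sits at bearing 90° from U; a 91° counterclockwise sweep puts L at bearing 181°, so L = U + 8.3·(cos 181°, sin 181°) = (-41.799, -8.4449). A1 meets LJ tangentially, so UL is at right angles to LJ, so LJ runs along (−sin 181°, cos 181°); with |LJ| = 10.9, J = (-41.609, -19.343). Then |EJ| = |J − E| = 45.885.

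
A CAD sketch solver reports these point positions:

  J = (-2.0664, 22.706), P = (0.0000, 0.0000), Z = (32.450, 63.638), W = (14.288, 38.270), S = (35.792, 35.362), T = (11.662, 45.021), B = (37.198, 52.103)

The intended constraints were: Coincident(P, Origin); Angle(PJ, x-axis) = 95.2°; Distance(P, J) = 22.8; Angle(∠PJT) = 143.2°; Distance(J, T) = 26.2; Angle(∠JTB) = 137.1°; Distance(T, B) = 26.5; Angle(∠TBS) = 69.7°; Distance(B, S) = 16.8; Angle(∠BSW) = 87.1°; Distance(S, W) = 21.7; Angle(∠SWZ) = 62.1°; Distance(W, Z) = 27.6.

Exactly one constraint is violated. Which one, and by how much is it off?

Distance(W, Z) = 27.6 — off by 3.60.

P = (0.00, 0.00) ✓; PJ at 95.20° ✓; |PJ| = 22.80 ✓; ∠PJT = 143.2° ✓; |JT| = 26.20 ✓; ∠JTB = 137.1° ✓; |TB| = 26.50 ✓; ∠TBS = 69.70° ✓; |BS| = 16.80 ✓; ∠BSW = 87.10° ✓; |SW| = 21.70 ✓; ∠SWZ = 62.10° ✓; |WZ| = 31.20 ✗.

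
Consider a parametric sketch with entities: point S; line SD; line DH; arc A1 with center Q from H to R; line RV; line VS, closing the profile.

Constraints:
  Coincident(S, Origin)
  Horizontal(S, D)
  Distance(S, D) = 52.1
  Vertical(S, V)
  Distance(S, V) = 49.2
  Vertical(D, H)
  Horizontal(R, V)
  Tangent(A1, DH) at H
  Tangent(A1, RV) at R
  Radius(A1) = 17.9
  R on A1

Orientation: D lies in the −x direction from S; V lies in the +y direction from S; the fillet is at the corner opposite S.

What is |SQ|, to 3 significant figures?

46.4

SV is vertical with |SV| = 49.2 and V on the +y side, so V = (0.00, 49.2). The virtual corner opposite S is at (-52.1, 49.2). Tangency of A1 to DH means the radius QH is perpendicular to DH and the tangent condition forces QR to be normal to RV, with radius 17.9, so the center Q sits 17.9 in from both sides at Q = (-34.2, 31.3). Then |SQ| = |Q − S| = 46.4.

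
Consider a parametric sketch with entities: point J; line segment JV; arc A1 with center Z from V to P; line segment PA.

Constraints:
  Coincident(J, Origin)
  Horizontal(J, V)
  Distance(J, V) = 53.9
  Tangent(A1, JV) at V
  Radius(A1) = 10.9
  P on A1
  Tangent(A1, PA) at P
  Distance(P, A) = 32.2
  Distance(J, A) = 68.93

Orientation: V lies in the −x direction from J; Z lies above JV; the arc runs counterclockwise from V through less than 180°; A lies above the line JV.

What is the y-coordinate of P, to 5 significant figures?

13.916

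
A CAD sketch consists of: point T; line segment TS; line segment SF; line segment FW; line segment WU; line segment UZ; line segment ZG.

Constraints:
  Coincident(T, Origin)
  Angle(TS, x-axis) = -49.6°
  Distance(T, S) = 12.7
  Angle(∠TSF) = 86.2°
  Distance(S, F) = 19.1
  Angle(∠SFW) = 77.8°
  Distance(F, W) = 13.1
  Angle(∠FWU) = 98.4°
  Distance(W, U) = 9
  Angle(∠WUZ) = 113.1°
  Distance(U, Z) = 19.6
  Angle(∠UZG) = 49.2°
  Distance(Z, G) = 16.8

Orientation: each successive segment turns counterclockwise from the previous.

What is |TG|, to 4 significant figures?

20.23

∠WUZ = 113.1° gives UZ at -65.10° from the x-axis; with |UZ| = 19.6, Z = (13.24, -13.57). ∠UZG = 49.2° gives ZG at 65.70° from the x-axis; with |ZG| = 16.8, G = (20.16, 1.739). Then |TG| = |G − T| = 20.23.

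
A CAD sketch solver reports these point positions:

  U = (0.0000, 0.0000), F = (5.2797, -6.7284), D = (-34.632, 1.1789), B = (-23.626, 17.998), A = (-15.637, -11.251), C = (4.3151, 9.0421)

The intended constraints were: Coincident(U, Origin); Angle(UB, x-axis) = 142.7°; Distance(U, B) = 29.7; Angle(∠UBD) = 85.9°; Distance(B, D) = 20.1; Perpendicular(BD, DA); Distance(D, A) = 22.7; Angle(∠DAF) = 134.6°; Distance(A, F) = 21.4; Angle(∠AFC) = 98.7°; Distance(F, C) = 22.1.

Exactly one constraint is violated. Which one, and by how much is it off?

Distance(F, C) = 22.1 — off by 6.30.

U = (0.00, 0.00) ✓; UB at 142.7° ✓; |UB| = 29.70 ✓; ∠UBD = 85.90° ✓; |BD| = 20.10 ✓; ∠(BD, DA) = 90.00° ✓; |DA| = 22.70 ✓; ∠DAF = 134.6° ✓; |AF| = 21.40 ✓; ∠AFC = 98.70° ✓; |FC| = 15.80 ✗.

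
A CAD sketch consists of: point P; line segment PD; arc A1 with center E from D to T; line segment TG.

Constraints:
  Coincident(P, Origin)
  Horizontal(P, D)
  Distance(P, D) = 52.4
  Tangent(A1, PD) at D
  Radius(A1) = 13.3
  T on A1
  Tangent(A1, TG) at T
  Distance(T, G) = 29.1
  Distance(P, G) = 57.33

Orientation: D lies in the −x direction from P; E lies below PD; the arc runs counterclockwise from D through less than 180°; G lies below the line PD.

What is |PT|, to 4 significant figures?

65.34

Checks: ∠(ED, DP) = 90.00° ✓; |ET| = 13.30 ✓; ∠(ET, TG) = 90.00° ✓; |TG| = 29.10 ✓; |PG| = 57.33 ✓.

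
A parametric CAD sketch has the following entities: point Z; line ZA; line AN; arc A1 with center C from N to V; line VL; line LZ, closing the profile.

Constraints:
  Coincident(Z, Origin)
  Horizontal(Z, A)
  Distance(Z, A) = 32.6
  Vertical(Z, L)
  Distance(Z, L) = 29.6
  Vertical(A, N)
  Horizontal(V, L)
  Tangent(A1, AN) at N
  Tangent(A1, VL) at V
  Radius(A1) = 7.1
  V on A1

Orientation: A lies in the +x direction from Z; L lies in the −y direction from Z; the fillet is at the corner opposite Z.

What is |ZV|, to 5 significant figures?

39.069

The virtual corner opposite Z is at (32.600, -29.600). Since A1 is tangent to AN there, CN ⟂ AN and since A1 is tangent to VL there, CV ⟂ VL, with radius 7.1, so the center C sits 7.1 in from both sides at C = (25.500, -22.500). That places the tangent points at N = (32.600, -22.500) on AN and V = (25.500, -29.600) on VL. Then |ZV| = |V − Z| = 39.069.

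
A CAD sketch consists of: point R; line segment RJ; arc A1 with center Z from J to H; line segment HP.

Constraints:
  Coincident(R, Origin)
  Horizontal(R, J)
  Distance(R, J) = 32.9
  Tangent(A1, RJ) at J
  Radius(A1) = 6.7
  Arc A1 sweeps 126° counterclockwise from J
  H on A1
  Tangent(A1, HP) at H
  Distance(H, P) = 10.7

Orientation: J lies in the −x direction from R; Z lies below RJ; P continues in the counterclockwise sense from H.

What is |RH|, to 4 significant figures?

39.77

A1 meets RJ tangentially, so ZJ is at right angles to RJ, so Z = J + (0, -6.7) = (-32.90, -6.700). On A1, J sits at bearing 90° from Z; a 126° counterclockwise sweep puts H at bearing 216°, so H = Z + 6.7·(cos 216°, sin 216°) = (-38.32, -10.64). Then |RH| = |H − R| = 39.77.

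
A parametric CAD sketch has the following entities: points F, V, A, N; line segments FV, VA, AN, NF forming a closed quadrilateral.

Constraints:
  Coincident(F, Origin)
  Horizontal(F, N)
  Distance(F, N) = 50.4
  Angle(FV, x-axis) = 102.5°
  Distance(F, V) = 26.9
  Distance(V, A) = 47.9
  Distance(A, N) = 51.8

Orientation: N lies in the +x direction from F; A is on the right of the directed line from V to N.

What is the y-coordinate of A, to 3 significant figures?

-20.8

F is at the origin; FN is horizontal with |FN| = 50.4 and N in +x, so N = (50.4, 0). FV runs at 102.5° with |FV| = 26.9, so V = (-5.82, 26.3). A is determined by |VA| = 47.9 and |AN| = 51.8 together: it lies at the intersection of circle(V, 47.9) and circle(N, 51.8). With |VN| = 62.1, the foot of the radical line on VN is 27.9 from V and the perpendicular offset is √(47.9² − 27.9²) = 38.9. Taking the right-of-VN solution: A = (2.97, -20.8).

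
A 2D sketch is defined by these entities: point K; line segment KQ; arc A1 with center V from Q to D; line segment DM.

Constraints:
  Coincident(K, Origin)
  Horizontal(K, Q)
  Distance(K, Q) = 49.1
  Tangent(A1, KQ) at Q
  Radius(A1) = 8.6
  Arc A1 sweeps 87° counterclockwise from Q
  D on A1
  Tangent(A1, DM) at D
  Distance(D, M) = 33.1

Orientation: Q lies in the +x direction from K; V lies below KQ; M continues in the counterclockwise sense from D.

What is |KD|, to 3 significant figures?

41.3

K is at the origin; K and Q share the same y with |KQ| = 49.1 and Q on the +x side, so Q = (49.1, 0.00). A1 meets KQ tangentially, so VQ is at right angles to KQ, so V = Q + (0, -8.6) = (49.1, -8.60). On A1, Q sits at bearing 90° from V; an 87° counterclockwise sweep puts D at bearing 177°, so D = V + 8.6·(cos 177°, sin 177°) = (40.5, -8.15). Then |KD| = |D − K| = 41.3.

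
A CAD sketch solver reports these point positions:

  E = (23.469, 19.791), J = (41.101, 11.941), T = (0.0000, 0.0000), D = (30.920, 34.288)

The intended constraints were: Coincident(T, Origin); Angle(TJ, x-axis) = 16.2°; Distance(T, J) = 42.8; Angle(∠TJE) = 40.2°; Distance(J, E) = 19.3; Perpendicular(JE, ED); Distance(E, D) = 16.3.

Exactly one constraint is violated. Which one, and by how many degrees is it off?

Perpendicular(JE, ED) — off by 3.20°.

T = (0.00, 0.00) ✓; TJ at 16.20° ✓; |TJ| = 42.80 ✓; ∠TJE = 40.20° ✓; |JE| = 19.30 ✓; ∠(JE, ED) = 93.20° ✗; |ED| = 16.30 ✓.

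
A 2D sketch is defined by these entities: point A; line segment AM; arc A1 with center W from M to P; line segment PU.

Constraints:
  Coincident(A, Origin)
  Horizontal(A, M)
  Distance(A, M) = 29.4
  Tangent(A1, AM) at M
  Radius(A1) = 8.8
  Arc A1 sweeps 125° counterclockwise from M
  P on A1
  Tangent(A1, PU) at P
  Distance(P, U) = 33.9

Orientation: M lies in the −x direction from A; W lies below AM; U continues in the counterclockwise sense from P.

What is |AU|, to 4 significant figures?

45.02

A is at the origin; AM is horizontal with |AM| = 29.4 and M on the −x side, so M = (-29.40, 0.000). Tangency of A1 to AM means the radius WM is perpendicular to AM, so W = M + (0, -8.8) = (-29.40, -8.800). On A1, M sits at bearing 90° from W; a 125° counterclockwise sweep puts P at bearing 215°, so P = W + 8.8·(cos 215°, sin 215°) = (-36.61, -13.85). Since A1 is tangent to PU there, WP ⟂ PU, so PU runs along (−sin 215°, cos 215°); with |PU| = 33.9, U = (-17.16, -41.62). Then |AU| = |U − A| = 45.02.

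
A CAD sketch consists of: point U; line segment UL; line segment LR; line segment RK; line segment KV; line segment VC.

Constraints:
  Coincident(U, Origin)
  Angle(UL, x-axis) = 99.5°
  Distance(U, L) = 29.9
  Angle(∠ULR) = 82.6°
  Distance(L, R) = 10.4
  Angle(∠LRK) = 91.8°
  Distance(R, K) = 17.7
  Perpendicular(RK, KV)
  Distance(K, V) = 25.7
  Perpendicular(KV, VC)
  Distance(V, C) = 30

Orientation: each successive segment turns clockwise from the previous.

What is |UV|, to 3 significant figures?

21.7

∠LRK = 91.8° gives RK at -86.1° from the x-axis; with |RK| = 17.7, K = (6.66, 12.2). The perpendicularity gives KV at right angles to RK, so KV runs at -176°; with |KV| = 25.7, V = (-19.0, 10.5). Then |UV| = |V − U| = 21.7.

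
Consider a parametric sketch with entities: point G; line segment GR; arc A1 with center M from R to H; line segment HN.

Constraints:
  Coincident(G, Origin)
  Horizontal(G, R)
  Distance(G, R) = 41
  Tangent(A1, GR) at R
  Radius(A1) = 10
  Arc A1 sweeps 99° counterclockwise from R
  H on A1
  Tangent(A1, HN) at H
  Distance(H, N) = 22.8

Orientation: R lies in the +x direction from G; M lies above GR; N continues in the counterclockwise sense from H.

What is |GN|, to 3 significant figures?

58.3

On A1, R sits at bearing -90° from M; a 99° counterclockwise sweep puts H at bearing 9°, so H = M + 10.0·(cos 9°, sin 9°) = (50.9, 11.6). Tangency of A1 to HN means the radius MH is perpendicular to HN, so HN runs along (−sin 9°, cos 9°); with |HN| = 22.8, N = (47.3, 34.1). Then |GN| = |N − G| = 58.3.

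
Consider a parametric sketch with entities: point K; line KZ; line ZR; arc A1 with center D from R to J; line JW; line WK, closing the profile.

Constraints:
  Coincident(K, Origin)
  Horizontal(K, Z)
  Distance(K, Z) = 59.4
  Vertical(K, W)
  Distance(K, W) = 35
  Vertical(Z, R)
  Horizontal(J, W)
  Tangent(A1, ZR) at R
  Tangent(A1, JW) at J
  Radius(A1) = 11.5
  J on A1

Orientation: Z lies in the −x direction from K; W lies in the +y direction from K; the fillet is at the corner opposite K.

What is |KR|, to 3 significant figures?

63.9

K is at the origin; KZ is horizontal with |KZ| = 59.4 and Z on the −x side, so Z = (-59.4, 0.00). KW is vertical with |KW| = 35.0 and W on the +y side, so W = (0.00, 35.0). The virtual corner opposite K is at (-59.4, 35.0). Since A1 is tangent to ZR there, DR ⟂ ZR and A1 meets JW tangentially, so DJ is at right angles to JW, with radius 11.5, so the center D sits 11.5 in from both sides at D = (-47.9, 23.5). That places the tangent points at R = (-59.4, 23.5) on ZR and J = (-47.9, 35.0) on JW. Then |KR| = |R − K| = 63.9.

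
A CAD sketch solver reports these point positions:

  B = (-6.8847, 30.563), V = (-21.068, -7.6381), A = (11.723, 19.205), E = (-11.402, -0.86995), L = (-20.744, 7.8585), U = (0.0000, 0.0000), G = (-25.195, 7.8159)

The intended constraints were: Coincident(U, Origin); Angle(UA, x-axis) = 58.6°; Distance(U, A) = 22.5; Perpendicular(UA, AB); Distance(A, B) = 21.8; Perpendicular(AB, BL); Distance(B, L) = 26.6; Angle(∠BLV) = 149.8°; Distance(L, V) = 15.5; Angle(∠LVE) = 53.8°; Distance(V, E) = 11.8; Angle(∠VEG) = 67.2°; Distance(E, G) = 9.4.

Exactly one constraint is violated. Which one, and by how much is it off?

Distance(E, G) = 9.4 — off by 6.90.

U = (0.00, 0.00) ✓; UA at 58.60° ✓; |UA| = 22.50 ✓; ∠(UA, AB) = 90.00° ✓; |AB| = 21.80 ✓; ∠(AB, BL) = 90.00° ✓; |BL| = 26.60 ✓; ∠BLV = 149.8° ✓; |LV| = 15.50 ✓; ∠LVE = 53.80° ✓; |VE| = 11.80 ✓; ∠VEG = 67.20° ✓; |EG| = 16.30 ✗.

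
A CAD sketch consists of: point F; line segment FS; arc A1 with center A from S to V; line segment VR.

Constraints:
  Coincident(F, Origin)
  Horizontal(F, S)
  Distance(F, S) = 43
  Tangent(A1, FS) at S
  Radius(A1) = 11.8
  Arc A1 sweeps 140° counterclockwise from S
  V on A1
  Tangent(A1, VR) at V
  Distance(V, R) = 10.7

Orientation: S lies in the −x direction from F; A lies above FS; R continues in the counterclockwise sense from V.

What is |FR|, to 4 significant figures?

51.67

F is at the origin; FS is horizontal with |FS| = 43.0 and S on the −x side, so S = (-43.00, 0.000). Since A1 is tangent to FS there, AS ⟂ FS, so A = S + (0, 11.8) = (-43.00, 11.80). On A1, S sits at bearing -90° from A; a 140° counterclockwise sweep puts V at bearing 50°, so V = A + 11.8·(cos 50°, sin 50°) = (-35.42, 20.84). A1 meets VR tangentially, so AV is at right angles to VR, so VR runs along (−sin 50°, cos 50°); with |VR| = 10.7, R = (-43.61, 27.72). Then |FR| = |R − F| = 51.67.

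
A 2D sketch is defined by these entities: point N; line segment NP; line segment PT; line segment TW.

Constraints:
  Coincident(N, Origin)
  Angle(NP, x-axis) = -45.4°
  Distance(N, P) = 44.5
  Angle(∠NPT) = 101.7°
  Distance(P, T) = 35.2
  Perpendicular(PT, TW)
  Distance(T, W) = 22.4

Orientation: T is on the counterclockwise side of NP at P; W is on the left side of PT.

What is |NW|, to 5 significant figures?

49.032

∠NPT = 101.7°, so PT runs at -45.4° + (180° − 101.7°) = 32.900° from the x-axis; with |PT| = 35.2, T = P + 35.2·(cos 32.900°, sin 32.900°) = (60.800, -12.565). PT ⟂ TW; with |TW| = 22.4 on the left of PT, W = T + 22.4·(-0.54317, 0.83962) = (48.633, 6.2421). Then |NW| = |W − N| = 49.032.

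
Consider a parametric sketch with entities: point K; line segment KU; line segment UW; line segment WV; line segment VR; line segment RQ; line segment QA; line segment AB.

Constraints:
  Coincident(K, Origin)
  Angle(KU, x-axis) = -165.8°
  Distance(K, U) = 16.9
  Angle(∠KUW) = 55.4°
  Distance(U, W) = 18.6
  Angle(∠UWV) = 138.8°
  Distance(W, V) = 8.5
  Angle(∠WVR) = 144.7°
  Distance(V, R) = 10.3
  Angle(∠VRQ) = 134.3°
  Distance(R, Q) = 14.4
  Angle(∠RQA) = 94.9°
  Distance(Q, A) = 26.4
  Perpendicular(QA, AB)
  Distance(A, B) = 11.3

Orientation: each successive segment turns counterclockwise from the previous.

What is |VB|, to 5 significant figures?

23.546

K is at the origin; KU runs at -165.8° with length 16.9, so U = (-16.384, -4.1457). ∠KUW = 55.4° gives UW at -41.200° from the x-axis; with |UW| = 18.6, W = (-2.3887, -16.397). ∠UWV = 138.8° gives WV at -2.8422e-14° from the x-axis; with |WV| = 8.5, V = (6.1113, -16.397). ∠WVR = 144.7° gives VR at 35.300° from the x-axis; with |VR| = 10.3, R = (14.518, -10.445). ∠VRQ = 134.3° gives RQ at 81.000° from the x-axis; with |RQ| = 14.4, Q = (16.770, 3.7773). ∠RQA = 94.9° gives QA at 166.10° from the x-axis; with |QA| = 26.4, A = (-8.8568, 10.119). QA is perpendicular to AB, so AB runs at -103.90°; with |AB| = 11.3, B = (-11.571, -0.84975). Then |VB| = |B − V| = 23.546.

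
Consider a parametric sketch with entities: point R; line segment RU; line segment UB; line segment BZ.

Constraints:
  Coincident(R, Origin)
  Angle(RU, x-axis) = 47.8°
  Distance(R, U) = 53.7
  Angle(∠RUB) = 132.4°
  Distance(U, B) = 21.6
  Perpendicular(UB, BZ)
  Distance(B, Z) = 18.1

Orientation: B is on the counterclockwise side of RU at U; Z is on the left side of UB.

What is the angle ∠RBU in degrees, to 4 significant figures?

34.45°

R is at the origin; RU runs at 47.8° with length 53.7, so U = 53.7·(cos 47.8°, sin 47.8°) = (36.07, 39.78). ∠RUB = 132.4°, so UB runs at 47.8° + (180° − 132.4°) = 95.40° from the x-axis; with |UB| = 21.6, B = U + 21.6·(cos 95.40°, sin 95.40°) = (34.04, 61.29). Then cos ∠RBU = BR·BU / (|BR||BU|), giving 34.45°.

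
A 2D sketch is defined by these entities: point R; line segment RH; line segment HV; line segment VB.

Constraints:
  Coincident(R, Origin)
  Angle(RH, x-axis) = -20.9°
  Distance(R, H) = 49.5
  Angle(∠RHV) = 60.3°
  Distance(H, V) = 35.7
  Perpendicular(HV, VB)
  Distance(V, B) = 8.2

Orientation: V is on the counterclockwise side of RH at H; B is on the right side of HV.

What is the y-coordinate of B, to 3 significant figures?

18.9

R is at the origin; RH runs at -20.9° with length 49.5, so H = 49.5·(cos -20.9°, sin -20.9°) = (46.2, -17.7). ∠RHV = 60.3°, so HV runs at -20.9° + (180° − 60.3°) = 98.8° from the x-axis; with |HV| = 35.7, V = H + 35.7·(cos 98.8°, sin 98.8°) = (40.8, 17.6). HV ⟂ VB; with |VB| = 8.2 on the right of HV, B = V + 8.2·(0.988, 0.153) = (48.9, 18.9). So B.y = 18.9.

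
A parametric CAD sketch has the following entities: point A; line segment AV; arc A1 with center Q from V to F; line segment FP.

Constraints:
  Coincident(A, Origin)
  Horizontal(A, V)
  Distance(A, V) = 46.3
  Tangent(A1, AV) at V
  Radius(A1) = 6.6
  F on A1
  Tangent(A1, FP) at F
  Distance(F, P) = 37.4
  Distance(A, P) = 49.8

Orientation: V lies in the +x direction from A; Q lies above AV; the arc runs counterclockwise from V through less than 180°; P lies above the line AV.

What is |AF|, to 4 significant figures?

52.64

Checks: |QF| = 6.600 ✓; ∠(QF, FP) = 90.00° ✓; |FP| = 37.40 ✓; |AP| = 49.80 ✓.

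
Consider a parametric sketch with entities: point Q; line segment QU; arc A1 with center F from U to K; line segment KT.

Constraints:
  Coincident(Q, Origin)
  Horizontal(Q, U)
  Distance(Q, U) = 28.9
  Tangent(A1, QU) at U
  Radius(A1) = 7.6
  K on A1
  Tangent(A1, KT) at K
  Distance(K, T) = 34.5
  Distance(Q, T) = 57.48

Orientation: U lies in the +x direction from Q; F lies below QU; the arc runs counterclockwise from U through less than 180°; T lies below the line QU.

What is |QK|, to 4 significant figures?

25.19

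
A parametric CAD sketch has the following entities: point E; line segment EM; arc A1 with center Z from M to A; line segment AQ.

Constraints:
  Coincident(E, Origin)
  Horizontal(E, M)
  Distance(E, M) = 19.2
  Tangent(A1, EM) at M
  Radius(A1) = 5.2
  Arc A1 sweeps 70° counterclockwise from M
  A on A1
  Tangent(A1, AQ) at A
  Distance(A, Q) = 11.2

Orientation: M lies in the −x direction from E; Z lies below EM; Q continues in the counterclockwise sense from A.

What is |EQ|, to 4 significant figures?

31.21

E is at the origin; E and M share the same y with |EM| = 19.2 and M on the −x side, so M = (-19.20, 0.000). The tangent condition forces ZM to be normal to EM, so Z = M + (0, -5.2) = (-19.20, -5.200). On A1, M sits at bearing 90° from Z; a 70° counterclockwise sweep puts A at bearing 160°, so A = Z + 5.2·(cos 160°, sin 160°) = (-24.09, -3.421). Since A1 is tangent to AQ there, ZA ⟂ AQ, so AQ runs along (−sin 160°, cos 160°); with |AQ| = 11.2, Q = (-27.92, -13.95). Then |EQ| = |Q − E| = 31.21.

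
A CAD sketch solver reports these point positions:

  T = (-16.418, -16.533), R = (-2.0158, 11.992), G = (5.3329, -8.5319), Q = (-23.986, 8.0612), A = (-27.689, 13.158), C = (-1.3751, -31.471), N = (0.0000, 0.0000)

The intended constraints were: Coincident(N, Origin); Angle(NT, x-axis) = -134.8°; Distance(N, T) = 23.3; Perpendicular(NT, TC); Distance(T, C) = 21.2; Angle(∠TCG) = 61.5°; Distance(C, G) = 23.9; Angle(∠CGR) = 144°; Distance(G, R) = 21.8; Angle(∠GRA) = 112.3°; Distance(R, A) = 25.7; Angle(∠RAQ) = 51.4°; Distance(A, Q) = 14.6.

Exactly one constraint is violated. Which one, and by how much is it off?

Distance(A, Q) = 14.6 — off by 8.30.

N = (0.00, 0.00) ✓; NT at -134.8° ✓; |NT| = 23.30 ✓; ∠(NT, TC) = 90.00° ✓; |TC| = 21.20 ✓; ∠TCG = 61.50° ✓; |CG| = 23.90 ✓; ∠CGR = 144.0° ✓; |GR| = 21.80 ✓; ∠GRA = 112.3° ✓; |RA| = 25.70 ✓; ∠RAQ = 51.40° ✓; |AQ| = 6.300 ✗.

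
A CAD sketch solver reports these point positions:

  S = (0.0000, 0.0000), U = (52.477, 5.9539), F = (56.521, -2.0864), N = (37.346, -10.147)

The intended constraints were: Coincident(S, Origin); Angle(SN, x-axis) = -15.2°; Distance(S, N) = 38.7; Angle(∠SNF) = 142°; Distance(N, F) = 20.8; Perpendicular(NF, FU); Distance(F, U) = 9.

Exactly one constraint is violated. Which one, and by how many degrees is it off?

Perpendicular(NF, FU) — off by 3.90°.

S = (0.00, 0.00) ✓; SN at -15.20° ✓; |SN| = 38.70 ✓; ∠SNF = 142.0° ✓; |NF| = 20.80 ✓; ∠(NF, FU) = 93.90° ✗; |FU| = 9.000 ✓.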